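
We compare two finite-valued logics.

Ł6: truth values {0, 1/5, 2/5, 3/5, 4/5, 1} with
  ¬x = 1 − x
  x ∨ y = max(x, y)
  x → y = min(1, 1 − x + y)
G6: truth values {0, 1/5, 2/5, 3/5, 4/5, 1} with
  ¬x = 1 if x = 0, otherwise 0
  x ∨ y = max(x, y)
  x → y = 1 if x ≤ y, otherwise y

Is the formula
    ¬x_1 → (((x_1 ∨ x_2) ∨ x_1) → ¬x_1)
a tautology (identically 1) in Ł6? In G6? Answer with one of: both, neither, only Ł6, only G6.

both

In Ł6: every assignment gives 1 — tautology.
In G6: every assignment gives 1 — tautology.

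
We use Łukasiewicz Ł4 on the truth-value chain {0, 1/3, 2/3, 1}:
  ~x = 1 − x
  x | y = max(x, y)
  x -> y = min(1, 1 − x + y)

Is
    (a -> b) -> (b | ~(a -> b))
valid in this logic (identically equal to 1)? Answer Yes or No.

Counterexample: take a = 0, b = 0.
a -> b = 0 -> 0 = 1
a -> b = 0 -> 0 = 1
~(a -> b) = ~1 = 0
b | ~(a -> b) = 0 | 0 = 0
(a -> b) -> (b | ~(a -> b)) = 1 -> 0 = 0
This gives 0 ≠ 1.

No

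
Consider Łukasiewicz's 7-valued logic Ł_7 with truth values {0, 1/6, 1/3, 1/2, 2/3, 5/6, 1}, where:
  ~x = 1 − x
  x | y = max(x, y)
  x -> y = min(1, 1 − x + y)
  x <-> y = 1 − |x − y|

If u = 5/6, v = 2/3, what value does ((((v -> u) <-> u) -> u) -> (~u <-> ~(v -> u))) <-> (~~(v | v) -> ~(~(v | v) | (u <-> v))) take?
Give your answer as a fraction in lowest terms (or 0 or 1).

2/3

v -> u = 2/3 -> 5/6 = 1
(v -> u) <-> u = 1 <-> 5/6 = 5/6
((v -> u) <-> u) -> u = 5/6 -> 5/6 = 1
~u = ~5/6 = 1/6
v -> u = 2/3 -> 5/6 = 1
~(v -> u) = ~1 = 0
~u <-> ~(v -> u) = 1/6 <-> 0 = 5/6
(((v -> u) <-> u) -> u) -> (~u <-> ~(v -> u)) = 1 -> 5/6 = 5/6
v | v = 2/3 | 2/3 = 2/3
~(v | v) = ~2/3 = 1/3
~~(v | v) = ~1/3 = 2/3
v | v = 2/3 | 2/3 = 2/3
~(v | v) = ~2/3 = 1/3
u <-> v = 5/6 <-> 2/3 = 5/6
~(v | v) | (u <-> v) = 1/3 | 5/6 = 5/6
~(~(v | v) | (u <-> v)) = ~5/6 = 1/6
~~(v | v) -> ~(~(v | v) | (u <-> v)) = 2/3 -> 1/6 = 1/2
((((v -> u) <-> u) -> u) -> (~u <-> ~(v -> u))) <-> (~~(v | v) -> ~(~(v | v) | (u <-> v))) = 5/6 <-> 1/2 = 2/3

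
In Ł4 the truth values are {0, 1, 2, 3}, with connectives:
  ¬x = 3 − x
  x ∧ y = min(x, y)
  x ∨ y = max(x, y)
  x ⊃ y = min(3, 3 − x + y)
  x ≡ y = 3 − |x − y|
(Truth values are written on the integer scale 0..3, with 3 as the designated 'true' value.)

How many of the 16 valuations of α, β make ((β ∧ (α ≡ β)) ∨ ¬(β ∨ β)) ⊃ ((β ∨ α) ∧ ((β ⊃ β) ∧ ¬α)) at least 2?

9

α = 0, β = 0 ↦ 0  <
α = 0, β = 1 ↦ 2  ≥
α = 0, β = 2 ↦ 3  ≥
α = 0, β = 3 ↦ 3  ≥
α = 1, β = 0 ↦ 1  <
α = 1, β = 1 ↦ 2  ≥
α = 1, β = 2 ↦ 3  ≥
α = 1, β = 3 ↦ 3  ≥
α = 2, β = 0 ↦ 1  <
α = 2, β = 1 ↦ 2  ≥
α = 2, β = 2 ↦ 2  ≥
α = 2, β = 3 ↦ 2  ≥
α = 3, β = 0 ↦ 0  <
α = 3, β = 1 ↦ 1  <
α = 3, β = 2 ↦ 1  <
α = 3, β = 3 ↦ 0  <
So 9 of the 16 assignments meet the threshold.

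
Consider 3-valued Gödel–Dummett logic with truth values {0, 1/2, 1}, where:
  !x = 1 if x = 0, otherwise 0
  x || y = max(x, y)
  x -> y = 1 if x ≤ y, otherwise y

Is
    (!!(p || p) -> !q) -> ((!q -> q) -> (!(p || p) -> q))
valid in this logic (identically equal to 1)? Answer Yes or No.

No

Counterexample: take p = 0, q = 1/2.
p || p = 0 || 0 = 0
!(p || p) = !0 = 1
!!(p || p) = !1 = 0
!q = !1/2 = 0
!!(p || p) -> !q = 0 -> 0 = 1
!q = !1/2 = 0
!q -> q = 0 -> 1/2 = 1
p || p = 0 || 0 = 0
!(p || p) = !0 = 1
!(p || p) -> q = 1 -> 1/2 = 1/2
(!q -> q) -> (!(p || p) -> q) = 1 -> 1/2 = 1/2
(!!(p || p) -> !q) -> ((!q -> q) -> (!(p || p) -> q)) = 1 -> 1/2 = 1/2
This gives 1/2 ≠ 1.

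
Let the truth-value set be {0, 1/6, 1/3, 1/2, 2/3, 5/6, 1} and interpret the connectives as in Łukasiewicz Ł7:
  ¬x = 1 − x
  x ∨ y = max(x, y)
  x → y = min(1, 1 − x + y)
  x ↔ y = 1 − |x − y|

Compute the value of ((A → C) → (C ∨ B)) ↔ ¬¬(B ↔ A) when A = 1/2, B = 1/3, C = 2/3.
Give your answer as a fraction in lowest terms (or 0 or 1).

A → C = 1/2 → 2/3 = 1
C ∨ B = 2/3 ∨ 1/3 = 2/3
(A → C) → (C ∨ B) = 1 → 2/3 = 2/3
B ↔ A = 1/3 ↔ 1/2 = 5/6
¬(B ↔ A) = ¬5/6 = 1/6
¬¬(B ↔ A) = ¬1/6 = 5/6
((A → C) → (C ∨ B)) ↔ ¬¬(B ↔ A) = 2/3 ↔ 5/6 = 5/6

5/6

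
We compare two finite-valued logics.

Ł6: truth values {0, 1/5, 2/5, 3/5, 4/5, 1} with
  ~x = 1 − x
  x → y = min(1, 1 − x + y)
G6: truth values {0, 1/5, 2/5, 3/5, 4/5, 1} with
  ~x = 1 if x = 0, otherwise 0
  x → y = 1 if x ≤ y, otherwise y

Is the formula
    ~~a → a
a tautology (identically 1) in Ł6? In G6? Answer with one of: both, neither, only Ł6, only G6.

In Ł6: every assignment gives 1 — tautology.
In G6: at a = 1/5 the value is 1/5 — not a tautology.

only Ł6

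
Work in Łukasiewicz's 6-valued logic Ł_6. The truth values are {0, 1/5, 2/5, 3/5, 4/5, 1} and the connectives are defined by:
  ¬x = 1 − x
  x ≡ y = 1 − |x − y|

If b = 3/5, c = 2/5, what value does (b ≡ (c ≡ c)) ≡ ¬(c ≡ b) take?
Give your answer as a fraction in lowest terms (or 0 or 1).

c ≡ c = 2/5 ≡ 2/5 = 1
b ≡ (c ≡ c) = 3/5 ≡ 1 = 3/5
c ≡ b = 2/5 ≡ 3/5 = 4/5
¬(c ≡ b) = ¬4/5 = 1/5
(b ≡ (c ≡ c)) ≡ ¬(c ≡ b) = 3/5 ≡ 1/5 = 3/5

3/5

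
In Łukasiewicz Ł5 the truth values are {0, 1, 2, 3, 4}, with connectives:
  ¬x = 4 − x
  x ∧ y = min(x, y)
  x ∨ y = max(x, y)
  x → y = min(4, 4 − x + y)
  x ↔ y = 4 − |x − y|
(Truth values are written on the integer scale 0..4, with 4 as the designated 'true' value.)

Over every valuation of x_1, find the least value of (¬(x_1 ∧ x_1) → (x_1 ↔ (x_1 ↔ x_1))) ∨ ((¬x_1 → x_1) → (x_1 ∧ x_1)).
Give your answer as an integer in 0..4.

Take x_1 = 1:
x_1 ∧ x_1 = 1 ∧ 1 = 1
¬(x_1 ∧ x_1) = ¬1 = 3
x_1 ↔ x_1 = 1 ↔ 1 = 4
x_1 ↔ (x_1 ↔ x_1) = 1 ↔ 4 = 1
¬(x_1 ∧ x_1) → (x_1 ↔ (x_1 ↔ x_1)) = 3 → 1 = 2
¬x_1 = ¬1 = 3
¬x_1 → x_1 = 3 → 1 = 2
x_1 ∧ x_1 = 1 ∧ 1 = 1
(¬x_1 → x_1) → (x_1 ∧ x_1) = 2 → 1 = 3
(¬(x_1 ∧ x_1) → (x_1 ↔ (x_1 ↔ x_1))) ∨ ((¬x_1 → x_1) → (x_1 ∧ x_1)) = 2 ∨ 3 = 3
No assignment yields a value below 3, so this is the minimum.

3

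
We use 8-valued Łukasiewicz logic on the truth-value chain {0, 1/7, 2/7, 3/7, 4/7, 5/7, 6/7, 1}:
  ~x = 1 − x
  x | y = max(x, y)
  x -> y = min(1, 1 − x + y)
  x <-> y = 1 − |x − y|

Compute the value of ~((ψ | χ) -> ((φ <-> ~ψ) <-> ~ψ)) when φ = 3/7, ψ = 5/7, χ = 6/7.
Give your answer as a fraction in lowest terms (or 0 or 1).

ψ | χ = 5/7 | 6/7 = 6/7
~ψ = ~5/7 = 2/7
φ <-> ~ψ = 3/7 <-> 2/7 = 6/7
~ψ = ~5/7 = 2/7
(φ <-> ~ψ) <-> ~ψ = 6/7 <-> 2/7 = 3/7
(ψ | χ) -> ((φ <-> ~ψ) <-> ~ψ) = 6/7 -> 3/7 = 4/7
~((ψ | χ) -> ((φ <-> ~ψ) <-> ~ψ)) = ~4/7 = 3/7

3/7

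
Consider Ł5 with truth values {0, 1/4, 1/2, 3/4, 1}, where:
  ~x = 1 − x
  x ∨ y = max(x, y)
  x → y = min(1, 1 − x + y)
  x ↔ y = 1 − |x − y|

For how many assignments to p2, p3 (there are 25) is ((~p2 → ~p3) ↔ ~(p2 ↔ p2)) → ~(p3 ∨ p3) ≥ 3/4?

21

value 1: 19 assignments (counts)
value 3/4: 2 assignments (counts)
value 1/2: 2 assignments
value 1/4: 1 assignment
value 0: 1 assignment
So 21 of the 25 assignments meet the threshold.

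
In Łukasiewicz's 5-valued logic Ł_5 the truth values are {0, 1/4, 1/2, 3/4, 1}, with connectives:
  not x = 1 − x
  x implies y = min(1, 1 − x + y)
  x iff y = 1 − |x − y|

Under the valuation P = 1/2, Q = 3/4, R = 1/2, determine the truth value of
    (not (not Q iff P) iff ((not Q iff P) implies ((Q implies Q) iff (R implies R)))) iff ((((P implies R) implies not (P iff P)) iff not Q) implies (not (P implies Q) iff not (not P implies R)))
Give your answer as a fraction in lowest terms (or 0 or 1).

not Q = not 3/4 = 1/4
not Q iff P = 1/4 iff 1/2 = 3/4
not (not Q iff P) = not 3/4 = 1/4
not Q = not 3/4 = 1/4
not Q iff P = 1/4 iff 1/2 = 3/4
Q implies Q = 3/4 implies 3/4 = 1
R implies R = 1/2 implies 1/2 = 1
(Q implies Q) iff (R implies R) = 1 iff 1 = 1
(not Q iff P) implies ((Q implies Q) iff (R implies R)) = 3/4 implies 1 = 1
not (not Q iff P) iff ((not Q iff P) implies ((Q implies Q) iff (R implies R))) = 1/4 iff 1 = 1/4
P implies R = 1/2 implies 1/2 = 1
P iff P = 1/2 iff 1/2 = 1
not (P iff P) = not 1 = 0
(P implies R) implies not (P iff P) = 1 implies 0 = 0
not Q = not 3/4 = 1/4
((P implies R) implies not (P iff P)) iff not Q = 0 iff 1/4 = 3/4
P implies Q = 1/2 implies 3/4 = 1
not (P implies Q) = not 1 = 0
not P = not 1/2 = 1/2
not P implies R = 1/2 implies 1/2 = 1
not (not P implies R) = not 1 = 0
not (P implies Q) iff not (not P implies R) = 0 iff 0 = 1
(((P implies R) implies not (P iff P)) iff not Q) implies (not (P implies Q) iff not (not P implies R)) = 3/4 implies 1 = 1
(not (not Q iff P) iff ((not Q iff P) implies ((Q implies Q) iff (R implies R)))) iff ((((P implies R) implies not (P iff P)) iff not Q) implies (not (P implies Q) iff not (not P implies R))) = 1/4 iff 1 = 1/4

1/4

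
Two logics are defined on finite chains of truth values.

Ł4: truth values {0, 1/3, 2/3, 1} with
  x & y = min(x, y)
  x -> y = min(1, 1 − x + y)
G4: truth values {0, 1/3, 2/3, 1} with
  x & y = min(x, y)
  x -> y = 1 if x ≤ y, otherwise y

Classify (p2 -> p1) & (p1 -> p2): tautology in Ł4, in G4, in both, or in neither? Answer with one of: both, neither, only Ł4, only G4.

In Ł4: at p1 = 0, p2 = 1/3 the value is 2/3 — not a tautology.
In G4: at p1 = 0, p2 = 1/3 the value is 0 — not a tautology.

neither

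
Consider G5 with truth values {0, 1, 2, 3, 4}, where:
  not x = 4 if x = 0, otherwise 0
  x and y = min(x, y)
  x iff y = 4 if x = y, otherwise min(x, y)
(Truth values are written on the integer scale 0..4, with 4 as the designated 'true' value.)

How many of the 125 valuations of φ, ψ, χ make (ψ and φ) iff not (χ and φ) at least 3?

value 4: 17 assignments (counts)
value 3: 3 assignments (counts)
value 2: 5 assignments
value 1: 7 assignments
value 0: 93 assignments
So 20 of the 125 assignments meet the threshold.

20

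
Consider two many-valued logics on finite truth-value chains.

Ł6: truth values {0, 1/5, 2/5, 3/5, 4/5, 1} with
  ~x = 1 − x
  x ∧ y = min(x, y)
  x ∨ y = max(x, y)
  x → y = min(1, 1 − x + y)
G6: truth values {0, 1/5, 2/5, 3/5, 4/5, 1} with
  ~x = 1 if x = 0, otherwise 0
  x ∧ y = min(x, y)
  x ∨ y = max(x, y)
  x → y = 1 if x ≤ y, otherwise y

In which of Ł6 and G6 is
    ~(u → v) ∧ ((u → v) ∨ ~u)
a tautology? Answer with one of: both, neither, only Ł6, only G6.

In Ł6: at u = 0, v = 0 the value is 0 — not a tautology.
In G6: at u = 0, v = 0 the value is 0 — not a tautology.

neither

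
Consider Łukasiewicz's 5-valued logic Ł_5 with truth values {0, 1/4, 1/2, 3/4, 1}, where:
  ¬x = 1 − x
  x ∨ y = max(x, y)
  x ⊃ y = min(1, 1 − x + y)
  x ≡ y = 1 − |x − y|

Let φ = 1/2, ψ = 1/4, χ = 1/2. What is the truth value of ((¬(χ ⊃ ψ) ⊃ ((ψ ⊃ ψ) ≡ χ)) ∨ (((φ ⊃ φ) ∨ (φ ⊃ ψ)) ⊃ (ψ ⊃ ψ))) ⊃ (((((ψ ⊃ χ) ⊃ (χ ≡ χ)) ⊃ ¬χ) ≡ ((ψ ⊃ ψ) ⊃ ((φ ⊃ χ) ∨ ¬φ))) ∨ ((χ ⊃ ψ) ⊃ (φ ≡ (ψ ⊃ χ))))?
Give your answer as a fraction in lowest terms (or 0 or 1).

3/4

χ ⊃ ψ = 1/2 ⊃ 1/4 = 3/4
¬(χ ⊃ ψ) = ¬3/4 = 1/4
ψ ⊃ ψ = 1/4 ⊃ 1/4 = 1
(ψ ⊃ ψ) ≡ χ = 1 ≡ 1/2 = 1/2
¬(χ ⊃ ψ) ⊃ ((ψ ⊃ ψ) ≡ χ) = 1/4 ⊃ 1/2 = 1
φ ⊃ φ = 1/2 ⊃ 1/2 = 1
φ ⊃ ψ = 1/2 ⊃ 1/4 = 3/4
(φ ⊃ φ) ∨ (φ ⊃ ψ) = 1 ∨ 3/4 = 1
ψ ⊃ ψ = 1/4 ⊃ 1/4 = 1
((φ ⊃ φ) ∨ (φ ⊃ ψ)) ⊃ (ψ ⊃ ψ) = 1 ⊃ 1 = 1
(¬(χ ⊃ ψ) ⊃ ((ψ ⊃ ψ) ≡ χ)) ∨ (((φ ⊃ φ) ∨ (φ ⊃ ψ)) ⊃ (ψ ⊃ ψ)) = 1 ∨ 1 = 1
ψ ⊃ χ = 1/4 ⊃ 1/2 = 1
χ ≡ χ = 1/2 ≡ 1/2 = 1
(ψ ⊃ χ) ⊃ (χ ≡ χ) = 1 ⊃ 1 = 1
¬χ = ¬1/2 = 1/2
((ψ ⊃ χ) ⊃ (χ ≡ χ)) ⊃ ¬χ = 1 ⊃ 1/2 = 1/2
ψ ⊃ ψ = 1/4 ⊃ 1/4 = 1
φ ⊃ χ = 1/2 ⊃ 1/2 = 1
¬φ = ¬1/2 = 1/2
(φ ⊃ χ) ∨ ¬φ = 1 ∨ 1/2 = 1
(ψ ⊃ ψ) ⊃ ((φ ⊃ χ) ∨ ¬φ) = 1 ⊃ 1 = 1
(((ψ ⊃ χ) ⊃ (χ ≡ χ)) ⊃ ¬χ) ≡ ((ψ ⊃ ψ) ⊃ ((φ ⊃ χ) ∨ ¬φ)) = 1/2 ≡ 1 = 1/2
χ ⊃ ψ = 1/2 ⊃ 1/4 = 3/4
ψ ⊃ χ = 1/4 ⊃ 1/2 = 1
φ ≡ (ψ ⊃ χ) = 1/2 ≡ 1 = 1/2
(χ ⊃ ψ) ⊃ (φ ≡ (ψ ⊃ χ)) = 3/4 ⊃ 1/2 = 3/4
((((ψ ⊃ χ) ⊃ (χ ≡ χ)) ⊃ ¬χ) ≡ ((ψ ⊃ ψ) ⊃ ((φ ⊃ χ) ∨ ¬φ))) ∨ ((χ ⊃ ψ) ⊃ (φ ≡ (ψ ⊃ χ))) = 1/2 ∨ 3/4 = 3/4
((¬(χ ⊃ ψ) ⊃ ((ψ ⊃ ψ) ≡ χ)) ∨ (((φ ⊃ φ) ∨ (φ ⊃ ψ)) ⊃ (ψ ⊃ ψ))) ⊃ (((((ψ ⊃ χ) ⊃ (χ ≡ χ)) ⊃ ¬χ) ≡ ((ψ ⊃ ψ) ⊃ ((φ ⊃ χ) ∨ ¬φ))) ∨ ((χ ⊃ ψ) ⊃ (φ ≡ (ψ ⊃ χ)))) = 1 ⊃ 3/4 = 3/4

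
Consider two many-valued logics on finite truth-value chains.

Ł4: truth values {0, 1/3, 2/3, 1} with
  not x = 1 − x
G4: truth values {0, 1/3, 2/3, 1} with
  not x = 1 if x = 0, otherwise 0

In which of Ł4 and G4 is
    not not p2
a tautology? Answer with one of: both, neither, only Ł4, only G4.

In Ł4: at p2 = 0 the value is 0 — not a tautology.
In G4: at p2 = 0 the value is 0 — not a tautology.

neither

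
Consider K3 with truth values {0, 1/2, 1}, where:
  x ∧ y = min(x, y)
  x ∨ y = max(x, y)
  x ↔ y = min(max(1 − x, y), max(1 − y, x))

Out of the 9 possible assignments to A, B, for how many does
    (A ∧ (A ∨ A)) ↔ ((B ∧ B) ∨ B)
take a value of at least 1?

A = 0, B = 0 ↦ 1  ≥
A = 0, B = 1/2 ↦ 1/2  <
A = 0, B = 1 ↦ 0  <
A = 1/2, B = 0 ↦ 1/2  <
A = 1/2, B = 1/2 ↦ 1/2  <
A = 1/2, B = 1 ↦ 1/2  <
A = 1, B = 0 ↦ 0  <
A = 1, B = 1/2 ↦ 1/2  <
A = 1, B = 1 ↦ 1  ≥
So 2 of the 9 assignments meet the threshold.

2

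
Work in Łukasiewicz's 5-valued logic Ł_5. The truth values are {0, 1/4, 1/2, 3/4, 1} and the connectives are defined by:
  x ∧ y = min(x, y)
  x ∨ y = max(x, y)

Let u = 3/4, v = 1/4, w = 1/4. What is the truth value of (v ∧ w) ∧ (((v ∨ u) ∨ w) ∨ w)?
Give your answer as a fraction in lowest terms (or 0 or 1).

1/4

v ∧ w = 1/4 ∧ 1/4 = 1/4
v ∨ u = 1/4 ∨ 3/4 = 3/4
(v ∨ u) ∨ w = 3/4 ∨ 1/4 = 3/4
((v ∨ u) ∨ w) ∨ w = 3/4 ∨ 1/4 = 3/4
(v ∧ w) ∧ (((v ∨ u) ∨ w) ∨ w) = 1/4 ∧ 3/4 = 1/4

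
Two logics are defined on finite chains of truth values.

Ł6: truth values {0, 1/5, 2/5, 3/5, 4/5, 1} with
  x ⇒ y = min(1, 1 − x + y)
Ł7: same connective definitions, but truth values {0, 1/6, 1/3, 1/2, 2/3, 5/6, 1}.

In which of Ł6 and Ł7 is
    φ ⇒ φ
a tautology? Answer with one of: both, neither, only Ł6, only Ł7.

both

In Ł6: every assignment gives 1 — tautology.
In Ł7: every assignment gives 1 — tautology.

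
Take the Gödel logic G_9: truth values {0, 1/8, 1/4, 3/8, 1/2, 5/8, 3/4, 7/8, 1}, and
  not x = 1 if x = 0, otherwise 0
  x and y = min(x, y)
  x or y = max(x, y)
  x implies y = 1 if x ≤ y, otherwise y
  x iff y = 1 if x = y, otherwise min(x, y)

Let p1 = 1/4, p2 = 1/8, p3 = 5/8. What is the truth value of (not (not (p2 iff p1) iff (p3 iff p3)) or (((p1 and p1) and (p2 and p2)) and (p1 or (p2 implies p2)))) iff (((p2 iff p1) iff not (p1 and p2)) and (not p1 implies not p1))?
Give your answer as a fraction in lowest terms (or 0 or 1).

0

p2 iff p1 = 1/8 iff 1/4 = 1/8
not (p2 iff p1) = not 1/8 = 0
p3 iff p3 = 5/8 iff 5/8 = 1
not (p2 iff p1) iff (p3 iff p3) = 0 iff 1 = 0
not (not (p2 iff p1) iff (p3 iff p3)) = not 0 = 1
p1 and p1 = 1/4 and 1/4 = 1/4
p2 and p2 = 1/8 and 1/8 = 1/8
(p1 and p1) and (p2 and p2) = 1/4 and 1/8 = 1/8
p2 implies p2 = 1/8 implies 1/8 = 1
p1 or (p2 implies p2) = 1/4 or 1 = 1
((p1 and p1) and (p2 and p2)) and (p1 or (p2 implies p2)) = 1/8 and 1 = 1/8
not (not (p2 iff p1) iff (p3 iff p3)) or (((p1 and p1) and (p2 and p2)) and (p1 or (p2 implies p2))) = 1 or 1/8 = 1
p2 iff p1 = 1/8 iff 1/4 = 1/8
p1 and p2 = 1/4 and 1/8 = 1/8
not (p1 and p2) = not 1/8 = 0
(p2 iff p1) iff not (p1 and p2) = 1/8 iff 0 = 0
not p1 = not 1/4 = 0
not p1 = not 1/4 = 0
not p1 implies not p1 = 0 implies 0 = 1
((p2 iff p1) iff not (p1 and p2)) and (not p1 implies not p1) = 0 and 1 = 0
(not (not (p2 iff p1) iff (p3 iff p3)) or (((p1 and p1) and (p2 and p2)) and (p1 or (p2 implies p2)))) iff (((p2 iff p1) iff not (p1 and p2)) and (not p1 implies not p1)) = 1 iff 0 = 0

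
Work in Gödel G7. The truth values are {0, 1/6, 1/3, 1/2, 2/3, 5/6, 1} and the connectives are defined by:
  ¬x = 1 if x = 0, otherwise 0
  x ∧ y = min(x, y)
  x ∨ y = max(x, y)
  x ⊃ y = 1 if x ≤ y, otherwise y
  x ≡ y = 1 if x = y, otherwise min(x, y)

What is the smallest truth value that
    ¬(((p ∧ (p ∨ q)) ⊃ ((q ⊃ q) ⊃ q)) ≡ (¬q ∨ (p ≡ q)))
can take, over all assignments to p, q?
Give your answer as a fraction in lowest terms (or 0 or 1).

Take p = 0, q = 0:
p ∨ q = 0 ∨ 0 = 0
p ∧ (p ∨ q) = 0 ∧ 0 = 0
q ⊃ q = 0 ⊃ 0 = 1
(q ⊃ q) ⊃ q = 1 ⊃ 0 = 0
(p ∧ (p ∨ q)) ⊃ ((q ⊃ q) ⊃ q) = 0 ⊃ 0 = 1
¬q = ¬0 = 1
p ≡ q = 0 ≡ 0 = 1
¬q ∨ (p ≡ q) = 1 ∨ 1 = 1
((p ∧ (p ∨ q)) ⊃ ((q ⊃ q) ⊃ q)) ≡ (¬q ∨ (p ≡ q)) = 1 ≡ 1 = 1
¬(((p ∧ (p ∨ q)) ⊃ ((q ⊃ q) ⊃ q)) ≡ (¬q ∨ (p ≡ q))) = ¬1 = 0
No assignment yields a value below 0, so this is the minimum.

0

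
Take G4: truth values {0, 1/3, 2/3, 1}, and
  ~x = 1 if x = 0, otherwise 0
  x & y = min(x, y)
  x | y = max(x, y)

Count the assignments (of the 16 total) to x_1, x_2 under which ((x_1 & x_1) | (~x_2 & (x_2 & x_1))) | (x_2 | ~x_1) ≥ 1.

10

x_1 = 0, x_2 = 0 ↦ 1  ≥
x_1 = 0, x_2 = 1/3 ↦ 1  ≥
x_1 = 0, x_2 = 2/3 ↦ 1  ≥
x_1 = 0, x_2 = 1 ↦ 1  ≥
x_1 = 1/3, x_2 = 0 ↦ 1/3  <
x_1 = 1/3, x_2 = 1/3 ↦ 1/3  <
x_1 = 1/3, x_2 = 2/3 ↦ 2/3  <
x_1 = 1/3, x_2 = 1 ↦ 1  ≥
x_1 = 2/3, x_2 = 0 ↦ 2/3  <
x_1 = 2/3, x_2 = 1/3 ↦ 2/3  <
x_1 = 2/3, x_2 = 2/3 ↦ 2/3  <
x_1 = 2/3, x_2 = 1 ↦ 1  ≥
x_1 = 1, x_2 = 0 ↦ 1  ≥
x_1 = 1, x_2 = 1/3 ↦ 1  ≥
x_1 = 1, x_2 = 2/3 ↦ 1  ≥
x_1 = 1, x_2 = 1 ↦ 1  ≥
So 10 of the 16 assignments meet the threshold.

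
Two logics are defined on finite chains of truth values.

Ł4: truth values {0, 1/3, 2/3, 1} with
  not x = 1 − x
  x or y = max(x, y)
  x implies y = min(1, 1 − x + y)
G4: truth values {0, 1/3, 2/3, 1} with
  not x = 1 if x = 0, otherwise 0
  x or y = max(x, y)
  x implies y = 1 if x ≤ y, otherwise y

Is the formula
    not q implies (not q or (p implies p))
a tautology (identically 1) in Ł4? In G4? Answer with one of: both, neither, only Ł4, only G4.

both

In Ł4: every assignment gives 1 — tautology.
In G4: every assignment gives 1 — tautology.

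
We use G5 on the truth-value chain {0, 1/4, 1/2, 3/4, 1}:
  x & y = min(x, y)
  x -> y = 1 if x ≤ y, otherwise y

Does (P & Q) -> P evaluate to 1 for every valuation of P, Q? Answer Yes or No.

At P = 3/4, Q = 0, for instance:
P & Q = 3/4 & 0 = 0
(P & Q) -> P = 0 -> 3/4 = 1
and checking the remaining 24 assignments likewise gives ≥ 1 in every case.

Yes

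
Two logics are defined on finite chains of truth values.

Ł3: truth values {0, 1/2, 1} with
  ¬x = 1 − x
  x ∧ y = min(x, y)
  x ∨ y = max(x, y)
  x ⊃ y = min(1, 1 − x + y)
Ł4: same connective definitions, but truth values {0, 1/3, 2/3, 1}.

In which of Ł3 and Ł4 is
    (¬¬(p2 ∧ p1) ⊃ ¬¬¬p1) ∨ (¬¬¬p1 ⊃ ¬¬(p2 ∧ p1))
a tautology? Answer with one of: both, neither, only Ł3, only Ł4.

In Ł3: every assignment gives 1 — tautology.
In Ł4: every assignment gives 1 — tautology.

both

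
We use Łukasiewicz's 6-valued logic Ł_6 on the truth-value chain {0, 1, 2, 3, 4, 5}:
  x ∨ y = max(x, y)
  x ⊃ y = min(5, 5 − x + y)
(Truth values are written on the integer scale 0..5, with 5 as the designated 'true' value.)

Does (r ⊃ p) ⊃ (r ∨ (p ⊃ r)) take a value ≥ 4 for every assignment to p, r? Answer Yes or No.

Counterexample: take p = 2, r = 0.
r ⊃ p = 0 ⊃ 2 = 5
p ⊃ r = 2 ⊃ 0 = 3
r ∨ (p ⊃ r) = 0 ∨ 3 = 3
(r ⊃ p) ⊃ (r ∨ (p ⊃ r)) = 5 ⊃ 3 = 3
This gives 3, which is below 4.

No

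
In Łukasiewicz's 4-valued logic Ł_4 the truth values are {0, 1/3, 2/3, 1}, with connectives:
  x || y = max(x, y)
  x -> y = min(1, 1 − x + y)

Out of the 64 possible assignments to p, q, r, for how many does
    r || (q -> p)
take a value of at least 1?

46

value 1: 46 assignments (counts)
value 2/3: 12 assignments
value 1/3: 5 assignments
value 0: 1 assignment
So 46 of the 64 assignments meet the threshold.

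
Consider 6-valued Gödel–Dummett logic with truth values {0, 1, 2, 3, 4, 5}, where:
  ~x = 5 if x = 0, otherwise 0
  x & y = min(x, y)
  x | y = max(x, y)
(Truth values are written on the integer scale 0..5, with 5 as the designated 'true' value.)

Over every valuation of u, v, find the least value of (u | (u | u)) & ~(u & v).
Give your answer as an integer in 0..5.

Take u = 0, v = 0:
u | u = 0 | 0 = 0
u | (u | u) = 0 | 0 = 0
u & v = 0 & 0 = 0
~(u & v) = ~0 = 5
(u | (u | u)) & ~(u & v) = 0 & 5 = 0
No assignment yields a value below 0, so this is the minimum.

0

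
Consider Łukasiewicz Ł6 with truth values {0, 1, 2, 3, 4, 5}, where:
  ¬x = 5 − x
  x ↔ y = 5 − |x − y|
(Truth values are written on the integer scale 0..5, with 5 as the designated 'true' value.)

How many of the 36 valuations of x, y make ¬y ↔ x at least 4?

16

value 5: 6 assignments (counts)
value 4: 10 assignments (counts)
value 3: 8 assignments
value 2: 6 assignments
value 1: 4 assignments
value 0: 2 assignments
So 16 of the 36 assignments meet the threshold.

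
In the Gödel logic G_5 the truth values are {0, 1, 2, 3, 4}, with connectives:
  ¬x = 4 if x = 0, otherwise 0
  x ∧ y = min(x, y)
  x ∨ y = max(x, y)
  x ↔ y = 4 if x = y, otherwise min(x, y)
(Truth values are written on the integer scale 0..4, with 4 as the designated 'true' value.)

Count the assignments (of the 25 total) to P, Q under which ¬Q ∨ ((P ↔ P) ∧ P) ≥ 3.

value 4: 9 assignments (counts)
value 3: 4 assignments (counts)
value 2: 4 assignments
value 1: 4 assignments
value 0: 4 assignments
So 13 of the 25 assignments meet the threshold.

13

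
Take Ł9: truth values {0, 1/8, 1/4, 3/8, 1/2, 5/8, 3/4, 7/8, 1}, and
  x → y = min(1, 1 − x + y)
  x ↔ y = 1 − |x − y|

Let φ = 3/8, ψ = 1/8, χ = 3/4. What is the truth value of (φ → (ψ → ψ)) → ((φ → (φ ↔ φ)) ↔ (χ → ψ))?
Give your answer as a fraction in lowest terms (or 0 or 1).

3/8

ψ → ψ = 1/8 → 1/8 = 1
φ → (ψ → ψ) = 3/8 → 1 = 1
φ ↔ φ = 3/8 ↔ 3/8 = 1
φ → (φ ↔ φ) = 3/8 → 1 = 1
χ → ψ = 3/4 → 1/8 = 3/8
(φ → (φ ↔ φ)) ↔ (χ → ψ) = 1 ↔ 3/8 = 3/8
(φ → (ψ → ψ)) → ((φ → (φ ↔ φ)) ↔ (χ → ψ)) = 1 → 3/8 = 3/8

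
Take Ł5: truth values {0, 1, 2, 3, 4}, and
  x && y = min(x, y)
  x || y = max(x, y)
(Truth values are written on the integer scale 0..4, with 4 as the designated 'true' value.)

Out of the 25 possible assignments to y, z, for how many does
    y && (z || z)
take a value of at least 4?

1

value 4: 1 assignment (counts)
value 3: 3 assignments
value 2: 5 assignments
value 1: 7 assignments
value 0: 9 assignments
So 1 of the 25 assignments meets the threshold.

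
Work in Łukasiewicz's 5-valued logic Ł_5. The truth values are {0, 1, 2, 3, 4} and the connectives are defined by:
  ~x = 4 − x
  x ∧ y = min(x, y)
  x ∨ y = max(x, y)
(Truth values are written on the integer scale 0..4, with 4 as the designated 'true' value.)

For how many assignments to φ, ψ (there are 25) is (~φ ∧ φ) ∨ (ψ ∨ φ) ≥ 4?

value 4: 9 assignments (counts)
value 3: 7 assignments
value 2: 5 assignments
value 1: 3 assignments
value 0: 1 assignment
So 9 of the 25 assignments meet the threshold.

9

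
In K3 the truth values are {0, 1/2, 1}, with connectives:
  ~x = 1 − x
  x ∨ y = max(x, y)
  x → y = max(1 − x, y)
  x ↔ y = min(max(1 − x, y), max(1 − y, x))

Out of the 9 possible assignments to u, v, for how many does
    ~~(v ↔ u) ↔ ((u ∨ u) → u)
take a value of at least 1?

2

u = 0, v = 0 ↦ 1  ≥
u = 0, v = 1/2 ↦ 1/2  <
u = 0, v = 1 ↦ 0  <
u = 1/2, v = 0 ↦ 1/2  <
u = 1/2, v = 1/2 ↦ 1/2  <
u = 1/2, v = 1 ↦ 1/2  <
u = 1, v = 0 ↦ 0  <
u = 1, v = 1/2 ↦ 1/2  <
u = 1, v = 1 ↦ 1  ≥
So 2 of the 9 assignments meet the threshold.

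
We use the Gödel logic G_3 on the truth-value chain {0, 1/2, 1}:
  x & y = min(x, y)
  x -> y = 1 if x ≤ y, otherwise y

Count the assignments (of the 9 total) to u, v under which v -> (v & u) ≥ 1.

u = 0, v = 0 ↦ 1  ≥
u = 0, v = 1/2 ↦ 0  <
u = 0, v = 1 ↦ 0  <
u = 1/2, v = 0 ↦ 1  ≥
u = 1/2, v = 1/2 ↦ 1  ≥
u = 1/2, v = 1 ↦ 1/2  <
u = 1, v = 0 ↦ 1  ≥
u = 1, v = 1/2 ↦ 1  ≥
u = 1, v = 1 ↦ 1  ≥
So 6 of the 9 assignments meet the threshold.

6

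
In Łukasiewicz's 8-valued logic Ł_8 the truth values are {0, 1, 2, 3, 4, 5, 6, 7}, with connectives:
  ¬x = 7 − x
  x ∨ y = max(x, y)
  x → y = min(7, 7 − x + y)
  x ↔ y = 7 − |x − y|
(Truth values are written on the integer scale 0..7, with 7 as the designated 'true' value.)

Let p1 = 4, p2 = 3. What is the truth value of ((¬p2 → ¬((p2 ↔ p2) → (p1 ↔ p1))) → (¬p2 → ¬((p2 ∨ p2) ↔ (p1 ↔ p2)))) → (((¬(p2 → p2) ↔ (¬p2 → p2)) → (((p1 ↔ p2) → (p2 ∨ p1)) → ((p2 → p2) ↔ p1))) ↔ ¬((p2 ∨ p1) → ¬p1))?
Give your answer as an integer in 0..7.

¬p2 = ¬3 = 4
p2 ↔ p2 = 3 ↔ 3 = 7
p1 ↔ p1 = 4 ↔ 4 = 7
(p2 ↔ p2) → (p1 ↔ p1) = 7 → 7 = 7
¬((p2 ↔ p2) → (p1 ↔ p1)) = ¬7 = 0
¬p2 → ¬((p2 ↔ p2) → (p1 ↔ p1)) = 4 → 0 = 3
¬p2 = ¬3 = 4
p2 ∨ p2 = 3 ∨ 3 = 3
p1 ↔ p2 = 4 ↔ 3 = 6
(p2 ∨ p2) ↔ (p1 ↔ p2) = 3 ↔ 6 = 4
¬((p2 ∨ p2) ↔ (p1 ↔ p2)) = ¬4 = 3
¬p2 → ¬((p2 ∨ p2) ↔ (p1 ↔ p2)) = 4 → 3 = 6
(¬p2 → ¬((p2 ↔ p2) → (p1 ↔ p1))) → (¬p2 → ¬((p2 ∨ p2) ↔ (p1 ↔ p2))) = 3 → 6 = 7
p2 → p2 = 3 → 3 = 7
¬(p2 → p2) = ¬7 = 0
¬p2 = ¬3 = 4
¬p2 → p2 = 4 → 3 = 6
¬(p2 → p2) ↔ (¬p2 → p2) = 0 ↔ 6 = 1
p1 ↔ p2 = 4 ↔ 3 = 6
p2 ∨ p1 = 3 ∨ 4 = 4
(p1 ↔ p2) → (p2 ∨ p1) = 6 → 4 = 5
p2 → p2 = 3 → 3 = 7
(p2 → p2) ↔ p1 = 7 ↔ 4 = 4
((p1 ↔ p2) → (p2 ∨ p1)) → ((p2 → p2) ↔ p1) = 5 → 4 = 6
(¬(p2 → p2) ↔ (¬p2 → p2)) → (((p1 ↔ p2) → (p2 ∨ p1)) → ((p2 → p2) ↔ p1)) = 1 → 6 = 7
p2 ∨ p1 = 3 ∨ 4 = 4
¬p1 = ¬4 = 3
(p2 ∨ p1) → ¬p1 = 4 → 3 = 6
¬((p2 ∨ p1) → ¬p1) = ¬6 = 1
((¬(p2 → p2) ↔ (¬p2 → p2)) → (((p1 ↔ p2) → (p2 ∨ p1)) → ((p2 → p2) ↔ p1))) ↔ ¬((p2 ∨ p1) → ¬p1) = 7 ↔ 1 = 1
((¬p2 → ¬((p2 ↔ p2) → (p1 ↔ p1))) → (¬p2 → ¬((p2 ∨ p2) ↔ (p1 ↔ p2)))) → (((¬(p2 → p2) ↔ (¬p2 → p2)) → (((p1 ↔ p2) → (p2 ∨ p1)) → ((p2 → p2) ↔ p1))) ↔ ¬((p2 ∨ p1) → ¬p1)) = 7 → 1 = 1

1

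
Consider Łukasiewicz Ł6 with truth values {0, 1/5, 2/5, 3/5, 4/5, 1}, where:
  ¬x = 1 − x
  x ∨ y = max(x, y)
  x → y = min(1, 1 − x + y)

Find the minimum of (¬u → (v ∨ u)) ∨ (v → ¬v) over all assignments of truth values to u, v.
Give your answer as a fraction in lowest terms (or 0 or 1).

Take u = 0, v = 3/5:
¬u = ¬0 = 1
v ∨ u = 3/5 ∨ 0 = 3/5
¬u → (v ∨ u) = 1 → 3/5 = 3/5
¬v = ¬3/5 = 2/5
v → ¬v = 3/5 → 2/5 = 4/5
(¬u → (v ∨ u)) ∨ (v → ¬v) = 3/5 ∨ 4/5 = 4/5
No assignment yields a value below 4/5, so this is the minimum.

4/5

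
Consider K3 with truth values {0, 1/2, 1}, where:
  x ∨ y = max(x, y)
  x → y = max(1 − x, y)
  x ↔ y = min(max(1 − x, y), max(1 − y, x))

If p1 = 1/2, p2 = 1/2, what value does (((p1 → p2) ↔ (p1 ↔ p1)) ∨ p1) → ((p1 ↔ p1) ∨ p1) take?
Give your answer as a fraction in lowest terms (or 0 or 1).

1/2

p1 → p2 = 1/2 → 1/2 = 1/2
p1 ↔ p1 = 1/2 ↔ 1/2 = 1/2
(p1 → p2) ↔ (p1 ↔ p1) = 1/2 ↔ 1/2 = 1/2
((p1 → p2) ↔ (p1 ↔ p1)) ∨ p1 = 1/2 ∨ 1/2 = 1/2
p1 ↔ p1 = 1/2 ↔ 1/2 = 1/2
(p1 ↔ p1) ∨ p1 = 1/2 ∨ 1/2 = 1/2
(((p1 → p2) ↔ (p1 ↔ p1)) ∨ p1) → ((p1 ↔ p1) ∨ p1) = 1/2 → 1/2 = 1/2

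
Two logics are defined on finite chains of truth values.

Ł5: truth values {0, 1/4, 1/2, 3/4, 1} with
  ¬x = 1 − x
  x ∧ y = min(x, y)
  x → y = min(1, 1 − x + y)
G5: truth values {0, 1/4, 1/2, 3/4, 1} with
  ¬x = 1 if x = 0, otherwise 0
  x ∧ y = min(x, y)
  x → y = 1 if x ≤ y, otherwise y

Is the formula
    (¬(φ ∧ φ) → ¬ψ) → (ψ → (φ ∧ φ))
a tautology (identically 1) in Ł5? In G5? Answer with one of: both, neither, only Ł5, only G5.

In Ł5: every assignment gives 1 — tautology.
In G5: at φ = 1/4, ψ = 1/2 the value is 1/4 — not a tautology.

only Ł5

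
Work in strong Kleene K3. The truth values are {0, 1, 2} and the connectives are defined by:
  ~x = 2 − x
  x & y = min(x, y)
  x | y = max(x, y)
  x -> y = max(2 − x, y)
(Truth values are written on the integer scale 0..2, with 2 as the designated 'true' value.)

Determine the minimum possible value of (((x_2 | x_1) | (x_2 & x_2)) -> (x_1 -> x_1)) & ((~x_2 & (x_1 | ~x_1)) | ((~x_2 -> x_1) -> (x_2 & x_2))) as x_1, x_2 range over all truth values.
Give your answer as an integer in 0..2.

1

Take x_1 = 0, x_2 = 1:
x_2 | x_1 = 1 | 0 = 1
x_2 & x_2 = 1 & 1 = 1
(x_2 | x_1) | (x_2 & x_2) = 1 | 1 = 1
x_1 -> x_1 = 0 -> 0 = 2
((x_2 | x_1) | (x_2 & x_2)) -> (x_1 -> x_1) = 1 -> 2 = 2
~x_2 = ~1 = 1
~x_1 = ~0 = 2
x_1 | ~x_1 = 0 | 2 = 2
~x_2 & (x_1 | ~x_1) = 1 & 2 = 1
~x_2 = ~1 = 1
~x_2 -> x_1 = 1 -> 0 = 1
x_2 & x_2 = 1 & 1 = 1
(~x_2 -> x_1) -> (x_2 & x_2) = 1 -> 1 = 1
(~x_2 & (x_1 | ~x_1)) | ((~x_2 -> x_1) -> (x_2 & x_2)) = 1 | 1 = 1
(((x_2 | x_1) | (x_2 & x_2)) -> (x_1 -> x_1)) & ((~x_2 & (x_1 | ~x_1)) | ((~x_2 -> x_1) -> (x_2 & x_2))) = 2 & 1 = 1
No assignment yields a value below 1, so this is the minimum.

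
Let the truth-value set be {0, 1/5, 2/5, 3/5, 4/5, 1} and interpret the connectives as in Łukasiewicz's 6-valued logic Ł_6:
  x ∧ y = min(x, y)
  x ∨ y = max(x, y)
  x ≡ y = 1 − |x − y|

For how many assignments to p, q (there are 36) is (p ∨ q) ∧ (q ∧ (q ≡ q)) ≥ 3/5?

18

value 1: 6 assignments (counts)
value 4/5: 6 assignments (counts)
value 3/5: 6 assignments (counts)
value 2/5: 6 assignments
value 1/5: 6 assignments
value 0: 6 assignments
So 18 of the 36 assignments meet the threshold.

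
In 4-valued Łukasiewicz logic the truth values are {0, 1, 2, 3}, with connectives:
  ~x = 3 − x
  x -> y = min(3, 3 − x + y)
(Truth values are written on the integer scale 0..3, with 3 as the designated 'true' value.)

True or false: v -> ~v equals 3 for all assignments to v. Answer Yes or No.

Counterexample: take v = 2.
~v = ~2 = 1
v -> ~v = 2 -> 1 = 2
This gives 2 ≠ 3.

No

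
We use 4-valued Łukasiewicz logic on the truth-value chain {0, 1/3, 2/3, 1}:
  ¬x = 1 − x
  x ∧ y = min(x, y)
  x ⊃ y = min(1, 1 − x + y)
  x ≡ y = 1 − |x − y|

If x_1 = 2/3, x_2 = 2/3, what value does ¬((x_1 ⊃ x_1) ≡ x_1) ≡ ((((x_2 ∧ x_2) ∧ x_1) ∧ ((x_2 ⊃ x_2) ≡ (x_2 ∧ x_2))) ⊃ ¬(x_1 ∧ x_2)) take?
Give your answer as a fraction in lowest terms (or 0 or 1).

x_1 ⊃ x_1 = 2/3 ⊃ 2/3 = 1
(x_1 ⊃ x_1) ≡ x_1 = 1 ≡ 2/3 = 2/3
¬((x_1 ⊃ x_1) ≡ x_1) = ¬2/3 = 1/3
x_2 ∧ x_2 = 2/3 ∧ 2/3 = 2/3
(x_2 ∧ x_2) ∧ x_1 = 2/3 ∧ 2/3 = 2/3
x_2 ⊃ x_2 = 2/3 ⊃ 2/3 = 1
x_2 ∧ x_2 = 2/3 ∧ 2/3 = 2/3
(x_2 ⊃ x_2) ≡ (x_2 ∧ x_2) = 1 ≡ 2/3 = 2/3
((x_2 ∧ x_2) ∧ x_1) ∧ ((x_2 ⊃ x_2) ≡ (x_2 ∧ x_2)) = 2/3 ∧ 2/3 = 2/3
x_1 ∧ x_2 = 2/3 ∧ 2/3 = 2/3
¬(x_1 ∧ x_2) = ¬2/3 = 1/3
(((x_2 ∧ x_2) ∧ x_1) ∧ ((x_2 ⊃ x_2) ≡ (x_2 ∧ x_2))) ⊃ ¬(x_1 ∧ x_2) = 2/3 ⊃ 1/3 = 2/3
¬((x_1 ⊃ x_1) ≡ x_1) ≡ ((((x_2 ∧ x_2) ∧ x_1) ∧ ((x_2 ⊃ x_2) ≡ (x_2 ∧ x_2))) ⊃ ¬(x_1 ∧ x_2)) = 1/3 ≡ 2/3 = 2/3

2/3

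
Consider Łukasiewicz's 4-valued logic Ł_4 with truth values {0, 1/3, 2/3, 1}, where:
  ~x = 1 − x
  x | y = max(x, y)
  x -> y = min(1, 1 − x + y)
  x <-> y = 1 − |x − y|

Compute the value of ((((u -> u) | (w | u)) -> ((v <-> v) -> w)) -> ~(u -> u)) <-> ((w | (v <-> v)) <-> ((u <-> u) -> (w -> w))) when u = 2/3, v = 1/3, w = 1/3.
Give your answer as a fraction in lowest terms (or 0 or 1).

u -> u = 2/3 -> 2/3 = 1
w | u = 1/3 | 2/3 = 2/3
(u -> u) | (w | u) = 1 | 2/3 = 1
v <-> v = 1/3 <-> 1/3 = 1
(v <-> v) -> w = 1 -> 1/3 = 1/3
((u -> u) | (w | u)) -> ((v <-> v) -> w) = 1 -> 1/3 = 1/3
u -> u = 2/3 -> 2/3 = 1
~(u -> u) = ~1 = 0
(((u -> u) | (w | u)) -> ((v <-> v) -> w)) -> ~(u -> u) = 1/3 -> 0 = 2/3
v <-> v = 1/3 <-> 1/3 = 1
w | (v <-> v) = 1/3 | 1 = 1
u <-> u = 2/3 <-> 2/3 = 1
w -> w = 1/3 -> 1/3 = 1
(u <-> u) -> (w -> w) = 1 -> 1 = 1
(w | (v <-> v)) <-> ((u <-> u) -> (w -> w)) = 1 <-> 1 = 1
((((u -> u) | (w | u)) -> ((v <-> v) -> w)) -> ~(u -> u)) <-> ((w | (v <-> v)) <-> ((u <-> u) -> (w -> w))) = 2/3 <-> 1 = 2/3

2/3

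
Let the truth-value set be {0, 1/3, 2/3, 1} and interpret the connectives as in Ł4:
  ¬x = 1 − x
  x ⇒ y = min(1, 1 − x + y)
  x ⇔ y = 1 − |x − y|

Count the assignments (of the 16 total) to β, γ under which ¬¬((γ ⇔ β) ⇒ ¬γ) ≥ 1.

β = 0, γ = 0 ↦ 1  ≥
β = 0, γ = 1/3 ↦ 1  ≥
β = 0, γ = 2/3 ↦ 1  ≥
β = 0, γ = 1 ↦ 1  ≥
β = 1/3, γ = 0 ↦ 1  ≥
β = 1/3, γ = 1/3 ↦ 2/3  <
β = 1/3, γ = 2/3 ↦ 2/3  <
β = 1/3, γ = 1 ↦ 2/3  <
β = 2/3, γ = 0 ↦ 1  ≥
β = 2/3, γ = 1/3 ↦ 1  ≥
β = 2/3, γ = 2/3 ↦ 1/3  <
β = 2/3, γ = 1 ↦ 1/3  <
β = 1, γ = 0 ↦ 1  ≥
β = 1, γ = 1/3 ↦ 1  ≥
β = 1, γ = 2/3 ↦ 2/3  <
β = 1, γ = 1 ↦ 0  <
So 9 of the 16 assignments meet the threshold.

9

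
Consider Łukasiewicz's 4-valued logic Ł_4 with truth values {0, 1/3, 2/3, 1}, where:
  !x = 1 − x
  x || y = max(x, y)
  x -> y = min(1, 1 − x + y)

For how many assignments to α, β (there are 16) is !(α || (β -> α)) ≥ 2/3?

3

α = 0, β = 0 ↦ 0  <
α = 0, β = 1/3 ↦ 1/3  <
α = 0, β = 2/3 ↦ 2/3  ≥
α = 0, β = 1 ↦ 1  ≥
α = 1/3, β = 0 ↦ 0  <
α = 1/3, β = 1/3 ↦ 0  <
α = 1/3, β = 2/3 ↦ 1/3  <
α = 1/3, β = 1 ↦ 2/3  ≥
α = 2/3, β = 0 ↦ 0  <
α = 2/3, β = 1/3 ↦ 0  <
α = 2/3, β = 2/3 ↦ 0  <
α = 2/3, β = 1 ↦ 1/3  <
α = 1, β = 0 ↦ 0  <
α = 1, β = 1/3 ↦ 0  <
α = 1, β = 2/3 ↦ 0  <
α = 1, β = 1 ↦ 0  <
So 3 of the 16 assignments meet the threshold.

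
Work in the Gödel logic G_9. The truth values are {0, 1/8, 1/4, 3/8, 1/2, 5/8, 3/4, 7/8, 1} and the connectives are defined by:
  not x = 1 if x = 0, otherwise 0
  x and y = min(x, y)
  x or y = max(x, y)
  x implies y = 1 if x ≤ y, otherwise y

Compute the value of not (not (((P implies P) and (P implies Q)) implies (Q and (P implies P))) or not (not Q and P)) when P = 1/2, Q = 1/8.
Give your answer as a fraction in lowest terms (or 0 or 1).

0

P implies P = 1/2 implies 1/2 = 1
P implies Q = 1/2 implies 1/8 = 1/8
(P implies P) and (P implies Q) = 1 and 1/8 = 1/8
P implies P = 1/2 implies 1/2 = 1
Q and (P implies P) = 1/8 and 1 = 1/8
((P implies P) and (P implies Q)) implies (Q and (P implies P)) = 1/8 implies 1/8 = 1
not (((P implies P) and (P implies Q)) implies (Q and (P implies P))) = not 1 = 0
not Q = not 1/8 = 0
not Q and P = 0 and 1/2 = 0
not (not Q and P) = not 0 = 1
not (((P implies P) and (P implies Q)) implies (Q and (P implies P))) or not (not Q and P) = 0 or 1 = 1
not (not (((P implies P) and (P implies Q)) implies (Q and (P implies P))) or not (not Q and P)) = not 1 = 0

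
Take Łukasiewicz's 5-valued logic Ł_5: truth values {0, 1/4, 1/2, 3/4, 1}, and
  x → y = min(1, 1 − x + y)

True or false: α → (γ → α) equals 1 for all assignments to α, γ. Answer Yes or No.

Yes

At α = 1, γ = 3/4, for instance:
γ → α = 3/4 → 1 = 1
α → (γ → α) = 1 → 1 = 1
and checking the remaining 24 assignments likewise gives ≥ 1 in every case.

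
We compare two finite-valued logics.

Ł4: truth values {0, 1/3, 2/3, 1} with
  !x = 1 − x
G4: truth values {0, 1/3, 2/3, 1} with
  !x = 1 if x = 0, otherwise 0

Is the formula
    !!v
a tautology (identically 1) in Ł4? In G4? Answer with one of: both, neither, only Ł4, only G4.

In Ł4: at v = 0 the value is 0 — not a tautology.
In G4: at v = 0 the value is 0 — not a tautology.

neither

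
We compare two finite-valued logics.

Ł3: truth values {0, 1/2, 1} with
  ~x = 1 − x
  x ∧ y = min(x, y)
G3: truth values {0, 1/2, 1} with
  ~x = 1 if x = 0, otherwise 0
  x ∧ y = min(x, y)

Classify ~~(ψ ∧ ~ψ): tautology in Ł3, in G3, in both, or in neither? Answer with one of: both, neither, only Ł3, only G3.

In Ł3: at ψ = 0 the value is 0 — not a tautology.
In G3: at ψ = 0 the value is 0 — not a tautology.

neither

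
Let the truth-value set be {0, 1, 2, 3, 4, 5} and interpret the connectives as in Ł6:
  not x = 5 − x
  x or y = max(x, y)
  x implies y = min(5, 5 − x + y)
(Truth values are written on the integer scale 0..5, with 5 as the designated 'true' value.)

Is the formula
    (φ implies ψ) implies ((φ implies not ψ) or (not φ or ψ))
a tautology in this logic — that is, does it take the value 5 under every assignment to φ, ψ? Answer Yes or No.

Counterexample: take φ = 2, ψ = 4.
φ implies ψ = 2 implies 4 = 5
not ψ = not 4 = 1
φ implies not ψ = 2 implies 1 = 4
not φ = not 2 = 3
not φ or ψ = 3 or 4 = 4
(φ implies not ψ) or (not φ or ψ) = 4 or 4 = 4
(φ implies ψ) implies ((φ implies not ψ) or (not φ or ψ)) = 5 implies 4 = 4
This gives 4 ≠ 5.

No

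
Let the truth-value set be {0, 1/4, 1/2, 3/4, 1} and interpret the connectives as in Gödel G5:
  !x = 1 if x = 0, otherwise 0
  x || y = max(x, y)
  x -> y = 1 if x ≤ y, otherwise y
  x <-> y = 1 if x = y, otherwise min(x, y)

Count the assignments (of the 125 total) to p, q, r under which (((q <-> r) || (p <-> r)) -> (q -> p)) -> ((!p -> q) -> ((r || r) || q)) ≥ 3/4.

91

value 1: 69 assignments (counts)
value 3/4: 22 assignments (counts)
value 1/2: 18 assignments
value 1/4: 12 assignments
value 0: 4 assignments
So 91 of the 125 assignments meet the threshold.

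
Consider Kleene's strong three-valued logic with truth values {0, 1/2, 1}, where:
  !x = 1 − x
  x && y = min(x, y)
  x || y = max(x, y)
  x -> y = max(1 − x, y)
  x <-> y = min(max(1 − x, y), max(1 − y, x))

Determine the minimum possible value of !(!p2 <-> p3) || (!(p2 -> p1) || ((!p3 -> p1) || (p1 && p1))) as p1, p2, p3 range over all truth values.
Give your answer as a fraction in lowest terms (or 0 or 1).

1/2

Take p1 = 0, p2 = 0, p3 = 1/2:
!p2 = !0 = 1
!p2 <-> p3 = 1 <-> 1/2 = 1/2
!(!p2 <-> p3) = !1/2 = 1/2
p2 -> p1 = 0 -> 0 = 1
!(p2 -> p1) = !1 = 0
!p3 = !1/2 = 1/2
!p3 -> p1 = 1/2 -> 0 = 1/2
p1 && p1 = 0 && 0 = 0
(!p3 -> p1) || (p1 && p1) = 1/2 || 0 = 1/2
!(p2 -> p1) || ((!p3 -> p1) || (p1 && p1)) = 0 || 1/2 = 1/2
!(!p2 <-> p3) || (!(p2 -> p1) || ((!p3 -> p1) || (p1 && p1))) = 1/2 || 1/2 = 1/2
No assignment yields a value below 1/2, so this is the minimum.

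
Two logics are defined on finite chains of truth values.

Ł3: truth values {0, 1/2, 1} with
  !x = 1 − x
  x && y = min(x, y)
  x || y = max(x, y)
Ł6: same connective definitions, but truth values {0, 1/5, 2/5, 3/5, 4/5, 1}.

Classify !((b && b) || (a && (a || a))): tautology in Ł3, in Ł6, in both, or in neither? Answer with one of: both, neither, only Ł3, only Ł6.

In Ł3: at a = 0, b = 1/2 the value is 1/2 — not a tautology.
In Ł6: at a = 0, b = 1/5 the value is 4/5 — not a tautology.

neither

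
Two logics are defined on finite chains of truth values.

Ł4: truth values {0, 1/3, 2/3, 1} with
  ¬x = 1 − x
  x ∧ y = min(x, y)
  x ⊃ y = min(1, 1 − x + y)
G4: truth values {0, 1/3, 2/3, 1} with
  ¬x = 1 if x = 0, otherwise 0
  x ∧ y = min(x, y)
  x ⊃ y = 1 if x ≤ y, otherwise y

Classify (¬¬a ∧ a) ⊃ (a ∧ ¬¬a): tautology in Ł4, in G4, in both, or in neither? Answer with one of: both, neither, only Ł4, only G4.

In Ł4: every assignment gives 1 — tautology.
In G4: every assignment gives 1 — tautology.

both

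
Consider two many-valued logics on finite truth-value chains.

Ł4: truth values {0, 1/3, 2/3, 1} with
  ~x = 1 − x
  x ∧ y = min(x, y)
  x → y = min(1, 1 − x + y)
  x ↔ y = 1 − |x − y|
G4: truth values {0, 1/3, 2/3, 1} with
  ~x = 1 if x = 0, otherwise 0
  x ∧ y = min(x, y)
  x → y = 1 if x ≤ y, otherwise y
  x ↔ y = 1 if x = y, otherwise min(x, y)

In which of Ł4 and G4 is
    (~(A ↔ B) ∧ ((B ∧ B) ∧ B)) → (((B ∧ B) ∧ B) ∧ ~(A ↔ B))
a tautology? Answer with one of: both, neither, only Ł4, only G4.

both

In Ł4: every assignment gives 1 — tautology.
In G4: every assignment gives 1 — tautology.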